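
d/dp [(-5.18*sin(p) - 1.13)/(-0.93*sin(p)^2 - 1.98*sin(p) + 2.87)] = (-2.1018*sin(p) + 2.4087*cos(2*p) - 19.5127)*cos(p)/(0.93*sin(p)^2 + 1.98*sin(p) - 2.87)^2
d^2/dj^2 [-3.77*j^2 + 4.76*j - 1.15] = -7.54000000000000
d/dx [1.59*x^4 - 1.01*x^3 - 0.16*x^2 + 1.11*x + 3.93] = 6.36*x^3 - 3.03*x^2 - 0.32*x + 1.11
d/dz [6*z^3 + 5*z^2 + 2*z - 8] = 18*z^2 + 10*z + 2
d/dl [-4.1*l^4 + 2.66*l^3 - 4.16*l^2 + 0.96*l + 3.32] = -16.4*l^3 + 7.98*l^2 - 8.32*l + 0.96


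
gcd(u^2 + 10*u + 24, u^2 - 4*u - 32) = u + 4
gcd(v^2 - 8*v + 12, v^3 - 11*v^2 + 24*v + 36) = v - 6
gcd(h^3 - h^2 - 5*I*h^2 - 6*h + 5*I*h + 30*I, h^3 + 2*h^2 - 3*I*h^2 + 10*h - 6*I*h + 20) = h^2 + h*(2 - 5*I) - 10*I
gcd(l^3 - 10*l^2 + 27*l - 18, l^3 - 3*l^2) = l - 3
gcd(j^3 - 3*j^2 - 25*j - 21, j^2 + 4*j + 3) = j^2 + 4*j + 3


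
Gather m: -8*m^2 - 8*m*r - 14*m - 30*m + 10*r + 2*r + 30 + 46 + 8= -8*m^2 + m*(-8*r - 44) + 12*r + 84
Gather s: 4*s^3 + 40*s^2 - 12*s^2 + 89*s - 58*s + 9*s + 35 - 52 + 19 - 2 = 4*s^3 + 28*s^2 + 40*s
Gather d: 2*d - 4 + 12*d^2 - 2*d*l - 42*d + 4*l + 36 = 12*d^2 + d*(-2*l - 40) + 4*l + 32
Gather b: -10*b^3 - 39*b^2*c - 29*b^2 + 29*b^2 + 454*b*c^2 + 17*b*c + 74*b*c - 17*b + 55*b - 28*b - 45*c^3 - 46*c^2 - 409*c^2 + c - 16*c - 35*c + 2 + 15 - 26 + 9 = -10*b^3 - 39*b^2*c + b*(454*c^2 + 91*c + 10) - 45*c^3 - 455*c^2 - 50*c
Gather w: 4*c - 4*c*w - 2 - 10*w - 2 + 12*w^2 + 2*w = 4*c + 12*w^2 + w*(-4*c - 8) - 4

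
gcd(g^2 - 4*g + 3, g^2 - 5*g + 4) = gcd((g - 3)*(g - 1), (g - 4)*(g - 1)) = g - 1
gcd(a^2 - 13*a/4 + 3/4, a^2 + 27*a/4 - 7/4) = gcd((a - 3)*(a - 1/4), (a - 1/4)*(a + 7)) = a - 1/4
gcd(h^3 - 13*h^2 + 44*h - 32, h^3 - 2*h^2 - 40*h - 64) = h - 8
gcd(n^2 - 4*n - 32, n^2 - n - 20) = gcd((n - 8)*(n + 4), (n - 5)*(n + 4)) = n + 4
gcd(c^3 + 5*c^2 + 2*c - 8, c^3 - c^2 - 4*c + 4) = c^2 + c - 2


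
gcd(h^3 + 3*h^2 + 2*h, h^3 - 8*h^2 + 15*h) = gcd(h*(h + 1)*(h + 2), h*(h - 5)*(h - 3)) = h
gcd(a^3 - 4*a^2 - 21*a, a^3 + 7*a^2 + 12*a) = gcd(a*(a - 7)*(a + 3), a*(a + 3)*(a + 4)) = a^2 + 3*a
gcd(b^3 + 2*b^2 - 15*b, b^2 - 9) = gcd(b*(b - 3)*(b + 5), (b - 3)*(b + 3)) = b - 3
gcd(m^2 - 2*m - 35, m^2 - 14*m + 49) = m - 7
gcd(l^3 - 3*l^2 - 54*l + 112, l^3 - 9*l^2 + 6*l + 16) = l^2 - 10*l + 16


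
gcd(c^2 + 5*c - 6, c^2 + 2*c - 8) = 1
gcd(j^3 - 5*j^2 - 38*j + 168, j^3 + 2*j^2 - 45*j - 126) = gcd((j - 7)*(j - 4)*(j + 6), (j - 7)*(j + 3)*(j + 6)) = j^2 - j - 42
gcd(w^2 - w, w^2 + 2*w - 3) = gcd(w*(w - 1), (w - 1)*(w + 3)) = w - 1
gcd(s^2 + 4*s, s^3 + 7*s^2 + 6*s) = s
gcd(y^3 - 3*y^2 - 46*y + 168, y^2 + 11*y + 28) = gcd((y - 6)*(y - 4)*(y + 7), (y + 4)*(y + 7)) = y + 7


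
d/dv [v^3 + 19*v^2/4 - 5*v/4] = 3*v^2 + 19*v/2 - 5/4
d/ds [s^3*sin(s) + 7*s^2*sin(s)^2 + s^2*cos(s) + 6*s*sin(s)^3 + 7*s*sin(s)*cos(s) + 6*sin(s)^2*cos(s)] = s^3*cos(s) + 2*s^2*sin(s) + 7*s^2*sin(2*s) + 13*s*cos(s)/2 - 9*s*cos(3*s)/2 + 7*s + 3*sin(s) + 7*sin(2*s)/2 + 3*sin(3*s)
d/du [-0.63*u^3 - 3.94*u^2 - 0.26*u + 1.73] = -1.89*u^2 - 7.88*u - 0.26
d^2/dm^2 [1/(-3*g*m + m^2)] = 2*(-m*(3*g - m) - (3*g - 2*m)^2)/(m^3*(3*g - m)^3)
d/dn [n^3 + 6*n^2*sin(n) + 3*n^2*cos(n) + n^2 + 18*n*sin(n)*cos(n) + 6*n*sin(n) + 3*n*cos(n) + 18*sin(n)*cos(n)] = -3*n^2*sin(n) + 6*n^2*cos(n) + 3*n^2 + 9*n*sin(n) + 12*n*cos(n) + 18*n*cos(2*n) + 2*n + 6*sin(n) + 9*sin(2*n) + 3*cos(n) + 18*cos(2*n)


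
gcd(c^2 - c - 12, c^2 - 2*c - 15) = c + 3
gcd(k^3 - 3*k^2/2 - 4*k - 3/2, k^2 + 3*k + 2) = k + 1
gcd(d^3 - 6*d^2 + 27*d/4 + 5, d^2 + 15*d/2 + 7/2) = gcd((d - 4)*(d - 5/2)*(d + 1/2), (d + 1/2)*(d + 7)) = d + 1/2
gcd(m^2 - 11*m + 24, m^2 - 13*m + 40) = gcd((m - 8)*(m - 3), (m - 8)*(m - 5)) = m - 8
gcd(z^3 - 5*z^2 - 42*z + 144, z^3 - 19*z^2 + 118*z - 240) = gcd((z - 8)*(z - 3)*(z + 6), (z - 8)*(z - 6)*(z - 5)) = z - 8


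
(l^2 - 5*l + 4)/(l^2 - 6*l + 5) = (l - 4)/(l - 5)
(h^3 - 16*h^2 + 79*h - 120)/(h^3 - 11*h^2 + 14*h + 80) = (h - 3)/(h + 2)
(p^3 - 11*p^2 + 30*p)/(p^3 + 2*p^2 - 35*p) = (p - 6)/(p + 7)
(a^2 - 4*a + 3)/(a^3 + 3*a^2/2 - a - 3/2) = 2*(a - 3)/(2*a^2 + 5*a + 3)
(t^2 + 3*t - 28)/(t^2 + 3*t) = (t^2 + 3*t - 28)/(t*(t + 3))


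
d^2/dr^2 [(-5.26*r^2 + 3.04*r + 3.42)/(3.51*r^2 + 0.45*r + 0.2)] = (91.522548*r^3 + 274.963572*r^2 + 19.60686*r - 4.38458)/(43.243551*r^6 + 16.632135*r^5 + 9.524385*r^4 + 1.986525*r^3 + 0.5427*r^2 + 0.054*r + 0.008)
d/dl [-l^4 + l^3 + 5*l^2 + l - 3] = -4*l^3 + 3*l^2 + 10*l + 1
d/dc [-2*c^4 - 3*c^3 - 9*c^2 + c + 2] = -8*c^3 - 9*c^2 - 18*c + 1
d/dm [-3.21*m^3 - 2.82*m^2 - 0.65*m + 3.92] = -9.63*m^2 - 5.64*m - 0.65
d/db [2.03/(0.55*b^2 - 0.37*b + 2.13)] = (0.7511 - 2.233*b)/(0.55*b^2 - 0.37*b + 2.13)^2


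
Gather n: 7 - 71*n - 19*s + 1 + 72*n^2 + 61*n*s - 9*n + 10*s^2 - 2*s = 72*n^2 + n*(61*s - 80) + 10*s^2 - 21*s + 8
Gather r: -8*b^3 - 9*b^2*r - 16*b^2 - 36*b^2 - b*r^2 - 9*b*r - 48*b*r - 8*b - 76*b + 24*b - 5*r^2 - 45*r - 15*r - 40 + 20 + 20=-8*b^3 - 52*b^2 - 60*b + r^2*(-b - 5) + r*(-9*b^2 - 57*b - 60)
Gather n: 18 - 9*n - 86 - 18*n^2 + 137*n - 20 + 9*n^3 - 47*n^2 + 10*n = 9*n^3 - 65*n^2 + 138*n - 88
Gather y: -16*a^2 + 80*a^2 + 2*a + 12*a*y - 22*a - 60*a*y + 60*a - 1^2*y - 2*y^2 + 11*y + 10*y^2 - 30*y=64*a^2 + 40*a + 8*y^2 + y*(-48*a - 20)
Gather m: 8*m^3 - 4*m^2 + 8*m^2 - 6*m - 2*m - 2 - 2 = 8*m^3 + 4*m^2 - 8*m - 4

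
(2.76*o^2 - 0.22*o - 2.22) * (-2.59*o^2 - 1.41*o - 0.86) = -7.1484*o^4 - 3.3218*o^3 + 3.6864*o^2 + 3.3194*o + 1.9092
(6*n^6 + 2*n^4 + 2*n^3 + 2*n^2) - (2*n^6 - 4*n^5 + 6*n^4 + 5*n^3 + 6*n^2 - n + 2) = 4*n^6 + 4*n^5 - 4*n^4 - 3*n^3 - 4*n^2 + n - 2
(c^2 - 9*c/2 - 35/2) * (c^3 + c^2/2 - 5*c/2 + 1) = c^5 - 4*c^4 - 89*c^3/4 + 7*c^2/2 + 157*c/4 - 35/2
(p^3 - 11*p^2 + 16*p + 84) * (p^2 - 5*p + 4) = p^5 - 16*p^4 + 75*p^3 - 40*p^2 - 356*p + 336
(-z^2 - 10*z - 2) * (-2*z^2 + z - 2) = 2*z^4 + 19*z^3 - 4*z^2 + 18*z + 4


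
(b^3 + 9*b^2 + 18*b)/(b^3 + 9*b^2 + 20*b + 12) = b*(b + 3)/(b^2 + 3*b + 2)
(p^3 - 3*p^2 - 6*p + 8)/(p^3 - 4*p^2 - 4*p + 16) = (p - 1)/(p - 2)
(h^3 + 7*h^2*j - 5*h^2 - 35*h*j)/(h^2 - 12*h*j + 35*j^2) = h*(h^2 + 7*h*j - 5*h - 35*j)/(h^2 - 12*h*j + 35*j^2)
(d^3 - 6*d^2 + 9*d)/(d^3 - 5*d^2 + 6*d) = (d - 3)/(d - 2)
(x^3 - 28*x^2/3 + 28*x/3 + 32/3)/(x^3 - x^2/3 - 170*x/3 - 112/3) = (x - 2)/(x + 7)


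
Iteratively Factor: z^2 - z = (z - 1)*(z)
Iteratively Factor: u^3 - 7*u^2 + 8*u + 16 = (u - 4)*(u^2 - 3*u - 4) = (u - 4)^2*(u + 1)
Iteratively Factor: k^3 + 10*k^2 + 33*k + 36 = (k + 3)*(k^2 + 7*k + 12) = (k + 3)^2*(k + 4)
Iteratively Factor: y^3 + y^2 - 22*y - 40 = (y + 4)*(y^2 - 3*y - 10) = (y - 5)*(y + 4)*(y + 2)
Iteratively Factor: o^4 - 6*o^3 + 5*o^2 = (o - 1)*(o^3 - 5*o^2) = (o - 5)*(o - 1)*(o^2) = o*(o - 5)*(o - 1)*(o)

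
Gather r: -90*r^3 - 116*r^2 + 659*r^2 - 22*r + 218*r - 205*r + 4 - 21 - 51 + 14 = -90*r^3 + 543*r^2 - 9*r - 54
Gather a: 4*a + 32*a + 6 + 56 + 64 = 36*a + 126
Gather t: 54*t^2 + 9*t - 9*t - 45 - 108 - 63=54*t^2 - 216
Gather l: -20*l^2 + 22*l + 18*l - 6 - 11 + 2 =-20*l^2 + 40*l - 15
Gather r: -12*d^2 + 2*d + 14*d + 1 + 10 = -12*d^2 + 16*d + 11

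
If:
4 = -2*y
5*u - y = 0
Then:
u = -2/5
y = -2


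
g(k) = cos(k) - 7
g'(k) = -sin(k)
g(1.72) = -7.15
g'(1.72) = -0.99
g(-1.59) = -7.02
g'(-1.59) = 1.00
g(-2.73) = -7.92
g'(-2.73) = 0.40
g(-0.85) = -6.34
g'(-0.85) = 0.75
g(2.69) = -7.90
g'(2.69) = -0.44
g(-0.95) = -6.42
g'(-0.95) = 0.81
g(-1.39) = -6.82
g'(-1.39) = 0.98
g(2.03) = -7.44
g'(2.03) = -0.90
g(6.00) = -6.04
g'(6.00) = 0.28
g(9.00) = -7.91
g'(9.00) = -0.41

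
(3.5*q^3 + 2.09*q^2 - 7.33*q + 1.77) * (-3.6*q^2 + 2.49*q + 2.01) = -12.6*q^5 + 1.191*q^4 + 38.6271*q^3 - 20.4228*q^2 - 10.326*q + 3.5577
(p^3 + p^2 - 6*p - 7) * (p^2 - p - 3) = p^5 - 10*p^3 - 4*p^2 + 25*p + 21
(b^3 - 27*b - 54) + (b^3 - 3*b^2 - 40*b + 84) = 2*b^3 - 3*b^2 - 67*b + 30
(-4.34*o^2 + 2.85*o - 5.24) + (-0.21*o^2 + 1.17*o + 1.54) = -4.55*o^2 + 4.02*o - 3.7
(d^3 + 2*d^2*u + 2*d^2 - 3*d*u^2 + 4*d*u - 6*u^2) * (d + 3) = d^4 + 2*d^3*u + 5*d^3 - 3*d^2*u^2 + 10*d^2*u + 6*d^2 - 15*d*u^2 + 12*d*u - 18*u^2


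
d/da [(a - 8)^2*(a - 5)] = 3*(a - 8)*(a - 6)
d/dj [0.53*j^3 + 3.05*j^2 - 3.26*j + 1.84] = 1.59*j^2 + 6.1*j - 3.26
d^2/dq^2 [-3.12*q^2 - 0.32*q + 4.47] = -6.24000000000000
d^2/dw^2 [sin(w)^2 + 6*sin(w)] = -6*sin(w) + 2*cos(2*w)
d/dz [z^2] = 2*z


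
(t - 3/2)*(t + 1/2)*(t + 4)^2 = t^4 + 7*t^3 + 29*t^2/4 - 22*t - 12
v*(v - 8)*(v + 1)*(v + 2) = v^4 - 5*v^3 - 22*v^2 - 16*v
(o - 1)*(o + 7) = o^2 + 6*o - 7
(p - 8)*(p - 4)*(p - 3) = p^3 - 15*p^2 + 68*p - 96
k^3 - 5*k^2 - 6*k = k*(k - 6)*(k + 1)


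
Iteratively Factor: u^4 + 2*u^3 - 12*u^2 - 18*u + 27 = (u - 1)*(u^3 + 3*u^2 - 9*u - 27) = (u - 1)*(u + 3)*(u^2 - 9) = (u - 3)*(u - 1)*(u + 3)*(u + 3)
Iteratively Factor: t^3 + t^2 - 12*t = (t + 4)*(t^2 - 3*t) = (t - 3)*(t + 4)*(t)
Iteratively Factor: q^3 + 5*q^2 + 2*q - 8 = (q + 2)*(q^2 + 3*q - 4) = (q - 1)*(q + 2)*(q + 4)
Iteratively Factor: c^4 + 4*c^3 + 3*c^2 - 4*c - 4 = (c + 2)*(c^3 + 2*c^2 - c - 2) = (c + 1)*(c + 2)*(c^2 + c - 2) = (c + 1)*(c + 2)^2*(c - 1)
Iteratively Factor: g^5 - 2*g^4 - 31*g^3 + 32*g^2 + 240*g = (g - 4)*(g^4 + 2*g^3 - 23*g^2 - 60*g) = (g - 4)*(g + 4)*(g^3 - 2*g^2 - 15*g) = g*(g - 4)*(g + 4)*(g^2 - 2*g - 15) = g*(g - 5)*(g - 4)*(g + 4)*(g + 3)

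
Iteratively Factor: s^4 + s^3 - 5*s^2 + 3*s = (s)*(s^3 + s^2 - 5*s + 3) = s*(s - 1)*(s^2 + 2*s - 3) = s*(s - 1)*(s + 3)*(s - 1)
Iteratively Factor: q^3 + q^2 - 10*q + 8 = (q + 4)*(q^2 - 3*q + 2) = (q - 1)*(q + 4)*(q - 2)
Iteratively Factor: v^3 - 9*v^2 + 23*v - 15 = (v - 1)*(v^2 - 8*v + 15) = (v - 5)*(v - 1)*(v - 3)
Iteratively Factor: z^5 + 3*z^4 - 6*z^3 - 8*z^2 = (z)*(z^4 + 3*z^3 - 6*z^2 - 8*z) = z*(z - 2)*(z^3 + 5*z^2 + 4*z) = z*(z - 2)*(z + 1)*(z^2 + 4*z) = z*(z - 2)*(z + 1)*(z + 4)*(z)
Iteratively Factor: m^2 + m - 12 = (m + 4)*(m - 3)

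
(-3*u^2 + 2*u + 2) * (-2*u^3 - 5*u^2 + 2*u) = 6*u^5 + 11*u^4 - 20*u^3 - 6*u^2 + 4*u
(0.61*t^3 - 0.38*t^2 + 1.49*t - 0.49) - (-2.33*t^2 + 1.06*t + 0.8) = 0.61*t^3 + 1.95*t^2 + 0.43*t - 1.29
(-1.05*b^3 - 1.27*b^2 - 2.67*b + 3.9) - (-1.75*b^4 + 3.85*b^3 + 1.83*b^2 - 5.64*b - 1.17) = 1.75*b^4 - 4.9*b^3 - 3.1*b^2 + 2.97*b + 5.07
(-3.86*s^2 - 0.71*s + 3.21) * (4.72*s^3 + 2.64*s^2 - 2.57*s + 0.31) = -18.2192*s^5 - 13.5416*s^4 + 23.197*s^3 + 9.1025*s^2 - 8.4698*s + 0.9951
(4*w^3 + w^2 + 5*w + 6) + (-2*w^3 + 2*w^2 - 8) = 2*w^3 + 3*w^2 + 5*w - 2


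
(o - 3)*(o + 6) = o^2 + 3*o - 18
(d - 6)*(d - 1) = d^2 - 7*d + 6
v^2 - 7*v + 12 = (v - 4)*(v - 3)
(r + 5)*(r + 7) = r^2 + 12*r + 35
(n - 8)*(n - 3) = n^2 - 11*n + 24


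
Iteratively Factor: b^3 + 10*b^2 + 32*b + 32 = (b + 4)*(b^2 + 6*b + 8) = (b + 4)^2*(b + 2)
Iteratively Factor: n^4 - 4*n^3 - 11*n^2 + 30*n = (n - 5)*(n^3 + n^2 - 6*n) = (n - 5)*(n + 3)*(n^2 - 2*n) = (n - 5)*(n - 2)*(n + 3)*(n)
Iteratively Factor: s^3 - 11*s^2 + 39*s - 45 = (s - 3)*(s^2 - 8*s + 15) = (s - 5)*(s - 3)*(s - 3)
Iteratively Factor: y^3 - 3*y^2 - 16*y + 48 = (y - 3)*(y^2 - 16) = (y - 4)*(y - 3)*(y + 4)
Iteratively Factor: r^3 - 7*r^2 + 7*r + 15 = (r + 1)*(r^2 - 8*r + 15) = (r - 3)*(r + 1)*(r - 5)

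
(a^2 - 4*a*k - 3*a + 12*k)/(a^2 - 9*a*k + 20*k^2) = (a - 3)/(a - 5*k)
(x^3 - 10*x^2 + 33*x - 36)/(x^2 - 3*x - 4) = (x^2 - 6*x + 9)/(x + 1)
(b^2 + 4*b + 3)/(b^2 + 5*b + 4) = (b + 3)/(b + 4)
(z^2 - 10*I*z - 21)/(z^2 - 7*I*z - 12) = (z - 7*I)/(z - 4*I)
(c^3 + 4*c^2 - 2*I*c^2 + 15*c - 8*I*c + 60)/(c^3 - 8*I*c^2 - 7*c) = (c^3 + 2*c^2*(2 - I) + c*(15 - 8*I) + 60)/(c*(c^2 - 8*I*c - 7))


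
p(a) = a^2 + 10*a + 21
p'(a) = 2*a + 10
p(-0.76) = 13.98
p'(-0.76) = 8.48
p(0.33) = 24.41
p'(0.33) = 10.66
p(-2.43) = 2.60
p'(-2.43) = 5.14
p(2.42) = 51.06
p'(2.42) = 14.84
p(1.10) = 33.21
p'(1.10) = 12.20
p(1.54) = 38.77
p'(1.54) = 13.08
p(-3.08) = -0.31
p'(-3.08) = 3.84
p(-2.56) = 1.95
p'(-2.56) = 4.88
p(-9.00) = 12.00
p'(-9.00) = -8.00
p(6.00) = 117.00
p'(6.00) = 22.00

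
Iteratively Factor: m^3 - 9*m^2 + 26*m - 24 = (m - 4)*(m^2 - 5*m + 6) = (m - 4)*(m - 2)*(m - 3)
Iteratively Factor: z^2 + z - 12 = (z + 4)*(z - 3)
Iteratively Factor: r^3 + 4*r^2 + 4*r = (r)*(r^2 + 4*r + 4) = r*(r + 2)*(r + 2)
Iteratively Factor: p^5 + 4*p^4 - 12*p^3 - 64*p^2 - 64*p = (p - 4)*(p^4 + 8*p^3 + 20*p^2 + 16*p) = p*(p - 4)*(p^3 + 8*p^2 + 20*p + 16) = p*(p - 4)*(p + 2)*(p^2 + 6*p + 8) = p*(p - 4)*(p + 2)^2*(p + 4)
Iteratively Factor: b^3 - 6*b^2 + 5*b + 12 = (b - 3)*(b^2 - 3*b - 4) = (b - 3)*(b + 1)*(b - 4)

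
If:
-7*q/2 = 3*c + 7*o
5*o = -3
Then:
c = 7/5 - 7*q/6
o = -3/5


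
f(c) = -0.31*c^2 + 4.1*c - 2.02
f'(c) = 4.1 - 0.62*c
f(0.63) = 0.44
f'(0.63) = 3.71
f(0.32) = -0.74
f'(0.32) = 3.90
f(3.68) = 8.87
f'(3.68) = 1.82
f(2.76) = 6.93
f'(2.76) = 2.39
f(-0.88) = -5.87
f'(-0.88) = 4.65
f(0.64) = 0.48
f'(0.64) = 3.70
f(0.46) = -0.20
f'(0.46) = 3.81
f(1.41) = 3.14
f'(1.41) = 3.23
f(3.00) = 7.49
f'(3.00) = 2.24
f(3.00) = 7.49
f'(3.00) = 2.24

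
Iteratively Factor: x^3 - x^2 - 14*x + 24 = (x + 4)*(x^2 - 5*x + 6) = (x - 3)*(x + 4)*(x - 2)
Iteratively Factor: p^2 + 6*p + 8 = (p + 2)*(p + 4)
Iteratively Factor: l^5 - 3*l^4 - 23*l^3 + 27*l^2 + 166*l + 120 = (l - 4)*(l^4 + l^3 - 19*l^2 - 49*l - 30) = (l - 4)*(l + 3)*(l^3 - 2*l^2 - 13*l - 10) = (l - 5)*(l - 4)*(l + 3)*(l^2 + 3*l + 2) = (l - 5)*(l - 4)*(l + 2)*(l + 3)*(l + 1)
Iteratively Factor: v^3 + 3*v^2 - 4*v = (v - 1)*(v^2 + 4*v) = (v - 1)*(v + 4)*(v)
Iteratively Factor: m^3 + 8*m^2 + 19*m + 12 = (m + 1)*(m^2 + 7*m + 12) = (m + 1)*(m + 4)*(m + 3)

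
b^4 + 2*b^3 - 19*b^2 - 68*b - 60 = (b - 5)*(b + 2)^2*(b + 3)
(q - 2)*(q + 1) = q^2 - q - 2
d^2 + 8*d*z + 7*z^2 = (d + z)*(d + 7*z)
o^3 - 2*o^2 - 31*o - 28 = (o - 7)*(o + 1)*(o + 4)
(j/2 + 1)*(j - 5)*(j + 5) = j^3/2 + j^2 - 25*j/2 - 25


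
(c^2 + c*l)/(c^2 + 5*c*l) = (c + l)/(c + 5*l)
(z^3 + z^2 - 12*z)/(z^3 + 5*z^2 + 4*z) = (z - 3)/(z + 1)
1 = 1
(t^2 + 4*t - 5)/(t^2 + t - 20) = (t - 1)/(t - 4)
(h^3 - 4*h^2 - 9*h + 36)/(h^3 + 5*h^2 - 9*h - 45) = (h - 4)/(h + 5)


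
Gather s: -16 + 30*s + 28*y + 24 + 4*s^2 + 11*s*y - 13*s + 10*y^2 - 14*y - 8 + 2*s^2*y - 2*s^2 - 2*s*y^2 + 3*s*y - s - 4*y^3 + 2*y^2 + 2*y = s^2*(2*y + 2) + s*(-2*y^2 + 14*y + 16) - 4*y^3 + 12*y^2 + 16*y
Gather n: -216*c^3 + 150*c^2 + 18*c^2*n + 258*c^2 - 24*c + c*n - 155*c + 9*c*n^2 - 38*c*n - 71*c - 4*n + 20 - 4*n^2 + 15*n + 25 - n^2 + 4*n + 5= -216*c^3 + 408*c^2 - 250*c + n^2*(9*c - 5) + n*(18*c^2 - 37*c + 15) + 50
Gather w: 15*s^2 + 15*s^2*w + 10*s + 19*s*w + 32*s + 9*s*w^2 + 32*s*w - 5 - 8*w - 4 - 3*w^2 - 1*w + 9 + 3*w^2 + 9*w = 15*s^2 + 9*s*w^2 + 42*s + w*(15*s^2 + 51*s)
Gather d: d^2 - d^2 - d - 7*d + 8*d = 0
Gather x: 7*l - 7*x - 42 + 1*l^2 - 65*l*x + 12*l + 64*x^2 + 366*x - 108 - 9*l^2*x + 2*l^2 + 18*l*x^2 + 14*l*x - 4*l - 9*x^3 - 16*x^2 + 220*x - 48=3*l^2 + 15*l - 9*x^3 + x^2*(18*l + 48) + x*(-9*l^2 - 51*l + 579) - 198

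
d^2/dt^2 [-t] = 0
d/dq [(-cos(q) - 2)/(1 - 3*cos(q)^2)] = (-3*sin(q)^2 + 12*cos(q) + 4)*sin(q)/(3*cos(q)^2 - 1)^2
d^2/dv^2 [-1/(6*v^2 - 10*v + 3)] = 4*(18*v^2 - 30*v - 2*(6*v - 5)^2 + 9)/(6*v^2 - 10*v + 3)^3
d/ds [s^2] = 2*s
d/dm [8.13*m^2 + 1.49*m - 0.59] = 16.26*m + 1.49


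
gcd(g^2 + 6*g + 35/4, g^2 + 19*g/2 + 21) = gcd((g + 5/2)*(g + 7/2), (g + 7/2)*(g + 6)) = g + 7/2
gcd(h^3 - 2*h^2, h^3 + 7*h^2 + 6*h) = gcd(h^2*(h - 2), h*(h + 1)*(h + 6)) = h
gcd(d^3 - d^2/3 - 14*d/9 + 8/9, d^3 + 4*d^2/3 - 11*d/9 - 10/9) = d - 1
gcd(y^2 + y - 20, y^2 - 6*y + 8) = y - 4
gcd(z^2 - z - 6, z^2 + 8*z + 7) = 1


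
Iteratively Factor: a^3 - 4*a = (a - 2)*(a^2 + 2*a) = (a - 2)*(a + 2)*(a)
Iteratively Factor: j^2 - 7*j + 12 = (j - 3)*(j - 4)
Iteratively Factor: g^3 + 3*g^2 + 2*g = (g + 1)*(g^2 + 2*g) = g*(g + 1)*(g + 2)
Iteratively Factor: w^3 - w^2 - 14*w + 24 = (w + 4)*(w^2 - 5*w + 6) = (w - 3)*(w + 4)*(w - 2)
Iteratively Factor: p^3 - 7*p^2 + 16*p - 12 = (p - 3)*(p^2 - 4*p + 4) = (p - 3)*(p - 2)*(p - 2)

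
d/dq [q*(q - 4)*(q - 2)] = 3*q^2 - 12*q + 8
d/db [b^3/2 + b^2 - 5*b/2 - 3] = 3*b^2/2 + 2*b - 5/2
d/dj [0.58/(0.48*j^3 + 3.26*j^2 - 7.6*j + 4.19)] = (-0.8352*j^2 - 3.7816*j + 4.408)/(0.48*j^3 + 3.26*j^2 - 7.6*j + 4.19)^2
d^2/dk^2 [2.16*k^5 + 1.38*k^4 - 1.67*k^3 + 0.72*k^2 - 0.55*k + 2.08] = 43.2*k^3 + 16.56*k^2 - 10.02*k + 1.44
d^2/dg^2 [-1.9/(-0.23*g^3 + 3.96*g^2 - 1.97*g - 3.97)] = ((15.048 - 2.622*g)*(0.23*g^3 - 3.96*g^2 + 1.97*g + 3.97) + 1.9*(0.69*g^2 - 7.92*g + 1.97)*(1.38*g^2 - 15.84*g + 3.94))/(0.23*g^3 - 3.96*g^2 + 1.97*g + 3.97)^3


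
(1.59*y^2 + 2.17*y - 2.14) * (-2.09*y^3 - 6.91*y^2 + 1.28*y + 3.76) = -3.3231*y^5 - 15.5222*y^4 - 8.4869*y^3 + 23.5434*y^2 + 5.42*y - 8.0464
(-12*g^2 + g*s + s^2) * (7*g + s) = -84*g^3 - 5*g^2*s + 8*g*s^2 + s^3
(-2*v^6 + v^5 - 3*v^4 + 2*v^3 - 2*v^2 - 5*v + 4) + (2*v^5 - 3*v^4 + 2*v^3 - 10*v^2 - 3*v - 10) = -2*v^6 + 3*v^5 - 6*v^4 + 4*v^3 - 12*v^2 - 8*v - 6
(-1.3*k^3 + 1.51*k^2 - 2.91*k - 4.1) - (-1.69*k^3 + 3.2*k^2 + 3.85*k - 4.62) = 0.39*k^3 - 1.69*k^2 - 6.76*k + 0.52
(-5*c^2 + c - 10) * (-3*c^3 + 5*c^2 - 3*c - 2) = 15*c^5 - 28*c^4 + 50*c^3 - 43*c^2 + 28*c + 20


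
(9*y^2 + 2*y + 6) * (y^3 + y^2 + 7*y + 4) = 9*y^5 + 11*y^4 + 71*y^3 + 56*y^2 + 50*y + 24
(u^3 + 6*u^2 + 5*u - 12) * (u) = u^4 + 6*u^3 + 5*u^2 - 12*u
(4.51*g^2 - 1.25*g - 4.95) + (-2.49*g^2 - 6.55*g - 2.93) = 2.02*g^2 - 7.8*g - 7.88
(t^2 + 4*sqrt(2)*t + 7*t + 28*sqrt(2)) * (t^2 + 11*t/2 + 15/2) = t^4 + 4*sqrt(2)*t^3 + 25*t^3/2 + 46*t^2 + 50*sqrt(2)*t^2 + 105*t/2 + 184*sqrt(2)*t + 210*sqrt(2)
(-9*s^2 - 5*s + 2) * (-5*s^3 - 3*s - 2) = 45*s^5 + 25*s^4 + 17*s^3 + 33*s^2 + 4*s - 4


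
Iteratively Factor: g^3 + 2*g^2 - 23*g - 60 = (g - 5)*(g^2 + 7*g + 12) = (g - 5)*(g + 3)*(g + 4)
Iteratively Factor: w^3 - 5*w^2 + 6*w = (w - 3)*(w^2 - 2*w) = w*(w - 3)*(w - 2)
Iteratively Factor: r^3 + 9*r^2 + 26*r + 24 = (r + 2)*(r^2 + 7*r + 12) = (r + 2)*(r + 4)*(r + 3)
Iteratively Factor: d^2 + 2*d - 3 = (d - 1)*(d + 3)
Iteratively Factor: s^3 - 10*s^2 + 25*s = (s)*(s^2 - 10*s + 25) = s*(s - 5)*(s - 5)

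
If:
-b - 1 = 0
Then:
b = -1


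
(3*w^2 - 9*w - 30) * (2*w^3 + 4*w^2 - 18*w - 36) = 6*w^5 - 6*w^4 - 150*w^3 - 66*w^2 + 864*w + 1080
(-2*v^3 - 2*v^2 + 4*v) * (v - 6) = -2*v^4 + 10*v^3 + 16*v^2 - 24*v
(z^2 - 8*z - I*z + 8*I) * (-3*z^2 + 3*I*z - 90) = -3*z^4 + 24*z^3 + 6*I*z^3 - 87*z^2 - 48*I*z^2 + 696*z + 90*I*z - 720*I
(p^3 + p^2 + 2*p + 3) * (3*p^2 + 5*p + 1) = 3*p^5 + 8*p^4 + 12*p^3 + 20*p^2 + 17*p + 3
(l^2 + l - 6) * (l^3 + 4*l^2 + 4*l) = l^5 + 5*l^4 + 2*l^3 - 20*l^2 - 24*l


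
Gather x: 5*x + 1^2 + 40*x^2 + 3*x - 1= 40*x^2 + 8*x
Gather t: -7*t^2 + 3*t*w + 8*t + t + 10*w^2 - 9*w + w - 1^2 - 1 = -7*t^2 + t*(3*w + 9) + 10*w^2 - 8*w - 2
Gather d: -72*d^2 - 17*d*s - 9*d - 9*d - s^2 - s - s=-72*d^2 + d*(-17*s - 18) - s^2 - 2*s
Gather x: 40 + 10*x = 10*x + 40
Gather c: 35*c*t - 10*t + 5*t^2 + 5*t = 35*c*t + 5*t^2 - 5*t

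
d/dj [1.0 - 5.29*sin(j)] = -5.29*cos(j)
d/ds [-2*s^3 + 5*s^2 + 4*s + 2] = -6*s^2 + 10*s + 4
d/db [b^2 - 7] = 2*b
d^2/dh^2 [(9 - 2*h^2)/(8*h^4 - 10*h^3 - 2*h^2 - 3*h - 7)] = 2*(-384*h^8 + 480*h^7 + 5528*h^6 - 11088*h^5 + 2940*h^4 + 2000*h^3 + 4026*h^2 - 1728*h - 143)/(512*h^12 - 1920*h^11 + 2016*h^10 - 616*h^9 - 408*h^8 + 2628*h^7 - 1580*h^6 - 138*h^5 - 222*h^4 - 1749*h^3 - 483*h^2 - 441*h - 343)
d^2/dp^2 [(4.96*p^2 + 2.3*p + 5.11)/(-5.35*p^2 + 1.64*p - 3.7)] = (-218.70158*p^3 - 288.46665*p^2 + 542.18184*p + 11.099588)/(153.130375*p^6 - 140.8227*p^5 + 360.87783*p^4 - 199.193744*p^3 + 249.57906*p^2 - 67.3548*p + 50.653)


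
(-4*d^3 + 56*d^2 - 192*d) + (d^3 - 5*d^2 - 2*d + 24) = -3*d^3 + 51*d^2 - 194*d + 24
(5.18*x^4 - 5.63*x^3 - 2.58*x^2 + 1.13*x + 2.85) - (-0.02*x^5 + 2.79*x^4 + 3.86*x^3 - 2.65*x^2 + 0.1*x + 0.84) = 0.02*x^5 + 2.39*x^4 - 9.49*x^3 + 0.0699999999999998*x^2 + 1.03*x + 2.01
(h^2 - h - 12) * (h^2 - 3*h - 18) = h^4 - 4*h^3 - 27*h^2 + 54*h + 216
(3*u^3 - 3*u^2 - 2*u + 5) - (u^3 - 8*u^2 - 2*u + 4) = 2*u^3 + 5*u^2 + 1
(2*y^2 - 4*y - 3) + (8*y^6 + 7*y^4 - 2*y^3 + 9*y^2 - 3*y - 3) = 8*y^6 + 7*y^4 - 2*y^3 + 11*y^2 - 7*y - 6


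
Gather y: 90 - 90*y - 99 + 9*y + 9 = -81*y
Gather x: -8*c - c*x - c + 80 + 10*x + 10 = -9*c + x*(10 - c) + 90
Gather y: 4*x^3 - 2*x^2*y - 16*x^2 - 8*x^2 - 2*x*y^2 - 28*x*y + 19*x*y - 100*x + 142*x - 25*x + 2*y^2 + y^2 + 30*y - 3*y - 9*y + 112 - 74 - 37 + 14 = 4*x^3 - 24*x^2 + 17*x + y^2*(3 - 2*x) + y*(-2*x^2 - 9*x + 18) + 15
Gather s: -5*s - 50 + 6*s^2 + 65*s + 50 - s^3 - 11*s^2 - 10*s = -s^3 - 5*s^2 + 50*s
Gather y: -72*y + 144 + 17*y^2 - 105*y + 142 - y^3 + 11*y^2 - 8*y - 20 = -y^3 + 28*y^2 - 185*y + 266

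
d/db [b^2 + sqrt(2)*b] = 2*b + sqrt(2)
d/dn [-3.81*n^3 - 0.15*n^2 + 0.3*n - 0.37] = -11.43*n^2 - 0.3*n + 0.3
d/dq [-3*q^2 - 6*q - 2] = -6*q - 6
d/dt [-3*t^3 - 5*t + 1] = -9*t^2 - 5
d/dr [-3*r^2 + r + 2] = 1 - 6*r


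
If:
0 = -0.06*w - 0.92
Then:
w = -15.33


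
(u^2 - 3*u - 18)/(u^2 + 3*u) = (u - 6)/u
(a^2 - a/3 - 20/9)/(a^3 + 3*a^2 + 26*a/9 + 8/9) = (3*a - 5)/(3*a^2 + 5*a + 2)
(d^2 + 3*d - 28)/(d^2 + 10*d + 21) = (d - 4)/(d + 3)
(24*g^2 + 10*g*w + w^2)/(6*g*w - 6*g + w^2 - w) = (4*g + w)/(w - 1)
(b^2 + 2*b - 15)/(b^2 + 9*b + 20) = (b - 3)/(b + 4)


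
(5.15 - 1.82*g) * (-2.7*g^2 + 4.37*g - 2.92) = 4.914*g^3 - 21.8584*g^2 + 27.8199*g - 15.038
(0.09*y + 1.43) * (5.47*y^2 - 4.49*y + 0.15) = 0.4923*y^3 + 7.418*y^2 - 6.4072*y + 0.2145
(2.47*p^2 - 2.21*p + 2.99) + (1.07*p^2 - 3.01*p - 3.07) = 3.54*p^2 - 5.22*p - 0.0799999999999996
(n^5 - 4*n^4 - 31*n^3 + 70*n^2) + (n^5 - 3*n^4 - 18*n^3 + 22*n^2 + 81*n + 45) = 2*n^5 - 7*n^4 - 49*n^3 + 92*n^2 + 81*n + 45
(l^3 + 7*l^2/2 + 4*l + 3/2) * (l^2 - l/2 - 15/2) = l^5 + 3*l^4 - 21*l^3/4 - 107*l^2/4 - 123*l/4 - 45/4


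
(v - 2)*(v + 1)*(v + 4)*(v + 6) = v^4 + 9*v^3 + 12*v^2 - 44*v - 48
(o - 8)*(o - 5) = o^2 - 13*o + 40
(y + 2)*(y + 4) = y^2 + 6*y + 8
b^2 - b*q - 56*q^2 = (b - 8*q)*(b + 7*q)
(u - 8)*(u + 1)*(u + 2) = u^3 - 5*u^2 - 22*u - 16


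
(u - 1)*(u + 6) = u^2 + 5*u - 6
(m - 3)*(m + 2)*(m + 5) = m^3 + 4*m^2 - 11*m - 30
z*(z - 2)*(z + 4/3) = z^3 - 2*z^2/3 - 8*z/3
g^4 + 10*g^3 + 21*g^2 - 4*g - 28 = (g - 1)*(g + 2)^2*(g + 7)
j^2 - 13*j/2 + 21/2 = (j - 7/2)*(j - 3)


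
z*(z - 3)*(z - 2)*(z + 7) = z^4 + 2*z^3 - 29*z^2 + 42*z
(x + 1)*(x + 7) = x^2 + 8*x + 7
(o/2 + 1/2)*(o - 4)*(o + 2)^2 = o^4/2 + o^3/2 - 6*o^2 - 14*o - 8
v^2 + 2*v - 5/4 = (v - 1/2)*(v + 5/2)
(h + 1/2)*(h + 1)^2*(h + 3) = h^4 + 11*h^3/2 + 19*h^2/2 + 13*h/2 + 3/2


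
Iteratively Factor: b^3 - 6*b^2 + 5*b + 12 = (b + 1)*(b^2 - 7*b + 12) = (b - 4)*(b + 1)*(b - 3)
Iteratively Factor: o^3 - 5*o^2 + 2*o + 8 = (o - 4)*(o^2 - o - 2) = (o - 4)*(o - 2)*(o + 1)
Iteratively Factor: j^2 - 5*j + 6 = (j - 2)*(j - 3)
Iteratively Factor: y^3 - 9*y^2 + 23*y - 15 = (y - 1)*(y^2 - 8*y + 15) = (y - 5)*(y - 1)*(y - 3)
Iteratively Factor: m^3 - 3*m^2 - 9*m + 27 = (m - 3)*(m^2 - 9) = (m - 3)*(m + 3)*(m - 3)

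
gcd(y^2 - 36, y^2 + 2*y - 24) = y + 6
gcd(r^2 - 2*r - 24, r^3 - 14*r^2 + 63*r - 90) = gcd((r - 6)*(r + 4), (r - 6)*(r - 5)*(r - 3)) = r - 6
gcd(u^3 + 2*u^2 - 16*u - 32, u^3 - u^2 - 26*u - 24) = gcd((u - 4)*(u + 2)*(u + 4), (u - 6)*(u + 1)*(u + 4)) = u + 4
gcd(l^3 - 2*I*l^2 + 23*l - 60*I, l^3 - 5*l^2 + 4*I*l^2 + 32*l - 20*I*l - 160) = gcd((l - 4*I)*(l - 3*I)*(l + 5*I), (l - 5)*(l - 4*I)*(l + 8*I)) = l - 4*I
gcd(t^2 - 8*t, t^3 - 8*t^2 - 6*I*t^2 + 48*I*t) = t^2 - 8*t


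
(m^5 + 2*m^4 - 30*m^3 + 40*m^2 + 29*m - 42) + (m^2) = m^5 + 2*m^4 - 30*m^3 + 41*m^2 + 29*m - 42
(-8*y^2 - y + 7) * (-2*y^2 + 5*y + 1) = 16*y^4 - 38*y^3 - 27*y^2 + 34*y + 7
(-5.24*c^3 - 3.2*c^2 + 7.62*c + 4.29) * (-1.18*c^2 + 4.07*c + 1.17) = 6.1832*c^5 - 17.5508*c^4 - 28.1464*c^3 + 22.2072*c^2 + 26.3757*c + 5.0193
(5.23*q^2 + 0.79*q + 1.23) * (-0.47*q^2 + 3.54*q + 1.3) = -2.4581*q^4 + 18.1429*q^3 + 9.0175*q^2 + 5.3812*q + 1.599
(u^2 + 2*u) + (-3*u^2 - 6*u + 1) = -2*u^2 - 4*u + 1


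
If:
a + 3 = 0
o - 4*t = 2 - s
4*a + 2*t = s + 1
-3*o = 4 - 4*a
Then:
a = -3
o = -16/3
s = -100/3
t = -61/6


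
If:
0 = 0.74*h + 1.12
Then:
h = -1.51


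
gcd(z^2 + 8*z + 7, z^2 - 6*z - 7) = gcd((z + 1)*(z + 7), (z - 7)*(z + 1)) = z + 1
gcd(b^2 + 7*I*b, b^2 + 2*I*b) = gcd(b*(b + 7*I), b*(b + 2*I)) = b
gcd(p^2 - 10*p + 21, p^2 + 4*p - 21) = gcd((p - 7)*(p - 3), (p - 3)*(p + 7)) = p - 3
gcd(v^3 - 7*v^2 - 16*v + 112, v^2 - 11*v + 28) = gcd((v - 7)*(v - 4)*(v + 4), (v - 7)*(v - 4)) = v^2 - 11*v + 28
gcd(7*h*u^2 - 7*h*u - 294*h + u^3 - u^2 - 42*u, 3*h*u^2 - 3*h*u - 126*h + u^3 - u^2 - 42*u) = u^2 - u - 42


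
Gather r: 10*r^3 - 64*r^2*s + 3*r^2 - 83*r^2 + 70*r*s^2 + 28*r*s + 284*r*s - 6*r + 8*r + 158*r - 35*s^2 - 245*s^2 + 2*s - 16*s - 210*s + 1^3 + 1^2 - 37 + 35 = 10*r^3 + r^2*(-64*s - 80) + r*(70*s^2 + 312*s + 160) - 280*s^2 - 224*s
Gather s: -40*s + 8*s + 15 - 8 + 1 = 8 - 32*s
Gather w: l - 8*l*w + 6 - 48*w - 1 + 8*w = l + w*(-8*l - 40) + 5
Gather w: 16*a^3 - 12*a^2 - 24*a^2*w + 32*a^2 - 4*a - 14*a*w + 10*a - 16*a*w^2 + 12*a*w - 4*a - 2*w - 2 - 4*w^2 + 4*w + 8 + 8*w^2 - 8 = 16*a^3 + 20*a^2 + 2*a + w^2*(4 - 16*a) + w*(-24*a^2 - 2*a + 2) - 2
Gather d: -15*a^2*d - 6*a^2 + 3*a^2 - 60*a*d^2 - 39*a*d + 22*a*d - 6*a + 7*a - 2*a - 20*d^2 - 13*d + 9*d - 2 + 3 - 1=-3*a^2 - a + d^2*(-60*a - 20) + d*(-15*a^2 - 17*a - 4)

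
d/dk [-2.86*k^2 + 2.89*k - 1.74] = 2.89 - 5.72*k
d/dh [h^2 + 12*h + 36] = 2*h + 12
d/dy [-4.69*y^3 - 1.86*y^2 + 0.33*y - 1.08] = -14.07*y^2 - 3.72*y + 0.33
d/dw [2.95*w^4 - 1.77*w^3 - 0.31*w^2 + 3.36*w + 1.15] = 11.8*w^3 - 5.31*w^2 - 0.62*w + 3.36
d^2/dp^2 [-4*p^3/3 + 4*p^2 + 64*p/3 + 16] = 8 - 8*p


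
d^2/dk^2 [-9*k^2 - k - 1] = -18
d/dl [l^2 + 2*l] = 2*l + 2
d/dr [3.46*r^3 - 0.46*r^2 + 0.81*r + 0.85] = 10.38*r^2 - 0.92*r + 0.81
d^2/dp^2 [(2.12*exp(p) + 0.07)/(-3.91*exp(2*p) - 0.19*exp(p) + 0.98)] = (-32.410772*exp(4*p) - 2.70572*exp(3*p) - 48.896505*exp(2*p) - 1.470175*exp(p) - 2.049082)*exp(p)/(59.776471*exp(6*p) + 8.714217*exp(5*p) - 44.523561*exp(4*p) - 4.361393*exp(3*p) + 11.159358*exp(2*p) + 0.547428*exp(p) - 0.941192)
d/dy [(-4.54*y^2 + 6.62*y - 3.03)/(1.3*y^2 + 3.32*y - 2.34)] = (-23.6788*y^2 + 29.1252*y - 5.4312)/(1.69*y^4 + 8.632*y^3 + 4.9384*y^2 - 15.5376*y + 5.4756)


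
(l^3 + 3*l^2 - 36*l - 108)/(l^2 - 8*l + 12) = (l^2 + 9*l + 18)/(l - 2)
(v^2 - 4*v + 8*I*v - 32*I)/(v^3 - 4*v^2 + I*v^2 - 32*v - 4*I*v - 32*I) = (v^2 + v*(-4 + 8*I) - 32*I)/(v^3 + v^2*(-4 + I) + v*(-32 - 4*I) - 32*I)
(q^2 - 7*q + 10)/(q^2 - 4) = (q - 5)/(q + 2)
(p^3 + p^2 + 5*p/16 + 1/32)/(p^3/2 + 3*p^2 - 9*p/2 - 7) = (32*p^3 + 32*p^2 + 10*p + 1)/(16*(p^3 + 6*p^2 - 9*p - 14))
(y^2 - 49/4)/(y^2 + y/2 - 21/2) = (y - 7/2)/(y - 3)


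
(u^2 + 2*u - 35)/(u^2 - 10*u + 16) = (u^2 + 2*u - 35)/(u^2 - 10*u + 16)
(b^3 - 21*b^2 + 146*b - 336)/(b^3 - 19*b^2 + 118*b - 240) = (b - 7)/(b - 5)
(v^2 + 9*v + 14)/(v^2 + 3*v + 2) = (v + 7)/(v + 1)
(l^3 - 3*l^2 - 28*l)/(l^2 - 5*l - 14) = l*(l + 4)/(l + 2)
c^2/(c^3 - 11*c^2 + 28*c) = c/(c^2 - 11*c + 28)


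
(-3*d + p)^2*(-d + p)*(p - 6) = -9*d^3*p + 54*d^3 + 15*d^2*p^2 - 90*d^2*p - 7*d*p^3 + 42*d*p^2 + p^4 - 6*p^3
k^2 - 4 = (k - 2)*(k + 2)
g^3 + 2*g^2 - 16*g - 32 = (g - 4)*(g + 2)*(g + 4)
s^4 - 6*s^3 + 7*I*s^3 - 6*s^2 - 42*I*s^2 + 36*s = s*(s - 6)*(s + I)*(s + 6*I)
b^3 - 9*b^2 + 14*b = b*(b - 7)*(b - 2)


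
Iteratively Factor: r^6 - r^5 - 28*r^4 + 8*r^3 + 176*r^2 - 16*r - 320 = (r - 5)*(r^5 + 4*r^4 - 8*r^3 - 32*r^2 + 16*r + 64) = (r - 5)*(r - 2)*(r^4 + 6*r^3 + 4*r^2 - 24*r - 32) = (r - 5)*(r - 2)*(r + 2)*(r^3 + 4*r^2 - 4*r - 16) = (r - 5)*(r - 2)*(r + 2)^2*(r^2 + 2*r - 8) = (r - 5)*(r - 2)*(r + 2)^2*(r + 4)*(r - 2)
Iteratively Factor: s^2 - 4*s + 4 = (s - 2)*(s - 2)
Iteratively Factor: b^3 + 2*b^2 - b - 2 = (b + 2)*(b^2 - 1) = (b + 1)*(b + 2)*(b - 1)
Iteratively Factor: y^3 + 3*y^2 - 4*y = (y - 1)*(y^2 + 4*y) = y*(y - 1)*(y + 4)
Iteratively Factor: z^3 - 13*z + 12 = (z - 1)*(z^2 + z - 12) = (z - 3)*(z - 1)*(z + 4)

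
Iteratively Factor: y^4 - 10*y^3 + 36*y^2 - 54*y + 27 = (y - 3)*(y^3 - 7*y^2 + 15*y - 9) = (y - 3)^2*(y^2 - 4*y + 3) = (y - 3)^3*(y - 1)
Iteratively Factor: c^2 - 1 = (c + 1)*(c - 1)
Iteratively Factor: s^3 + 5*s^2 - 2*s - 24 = (s + 3)*(s^2 + 2*s - 8) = (s - 2)*(s + 3)*(s + 4)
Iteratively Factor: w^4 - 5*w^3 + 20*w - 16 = (w - 4)*(w^3 - w^2 - 4*w + 4) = (w - 4)*(w - 1)*(w^2 - 4) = (w - 4)*(w - 2)*(w - 1)*(w + 2)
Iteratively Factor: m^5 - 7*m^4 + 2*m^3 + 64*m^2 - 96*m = (m)*(m^4 - 7*m^3 + 2*m^2 + 64*m - 96) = m*(m + 3)*(m^3 - 10*m^2 + 32*m - 32) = m*(m - 4)*(m + 3)*(m^2 - 6*m + 8) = m*(m - 4)^2*(m + 3)*(m - 2)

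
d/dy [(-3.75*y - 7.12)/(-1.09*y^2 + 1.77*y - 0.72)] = (-4.0875*y^2 - 15.5216*y + 15.3024)/(1.1881*y^4 - 3.8586*y^3 + 4.7025*y^2 - 2.5488*y + 0.5184)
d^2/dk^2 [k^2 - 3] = 2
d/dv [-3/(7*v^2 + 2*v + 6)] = 6*(7*v + 1)/(7*v^2 + 2*v + 6)^2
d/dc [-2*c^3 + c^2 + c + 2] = -6*c^2 + 2*c + 1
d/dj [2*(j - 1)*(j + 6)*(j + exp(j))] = 2*j^2*exp(j) + 6*j^2 + 14*j*exp(j) + 20*j - 2*exp(j) - 12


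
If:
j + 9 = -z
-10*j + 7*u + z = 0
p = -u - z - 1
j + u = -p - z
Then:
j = 1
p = 43/7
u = 20/7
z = -10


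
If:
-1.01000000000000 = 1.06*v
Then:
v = -0.95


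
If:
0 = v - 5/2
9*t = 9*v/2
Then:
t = 5/4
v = 5/2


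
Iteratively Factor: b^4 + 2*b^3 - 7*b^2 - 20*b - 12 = (b - 3)*(b^3 + 5*b^2 + 8*b + 4) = (b - 3)*(b + 1)*(b^2 + 4*b + 4) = (b - 3)*(b + 1)*(b + 2)*(b + 2)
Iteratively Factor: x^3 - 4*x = (x)*(x^2 - 4) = x*(x - 2)*(x + 2)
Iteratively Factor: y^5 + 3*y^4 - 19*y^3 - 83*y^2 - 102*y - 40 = (y + 4)*(y^4 - y^3 - 15*y^2 - 23*y - 10) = (y + 2)*(y + 4)*(y^3 - 3*y^2 - 9*y - 5) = (y + 1)*(y + 2)*(y + 4)*(y^2 - 4*y - 5) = (y + 1)^2*(y + 2)*(y + 4)*(y - 5)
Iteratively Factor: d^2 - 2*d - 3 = (d - 3)*(d + 1)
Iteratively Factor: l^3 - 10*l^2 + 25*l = (l)*(l^2 - 10*l + 25) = l*(l - 5)*(l - 5)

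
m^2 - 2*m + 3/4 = (m - 3/2)*(m - 1/2)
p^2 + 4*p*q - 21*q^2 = (p - 3*q)*(p + 7*q)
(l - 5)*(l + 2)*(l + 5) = l^3 + 2*l^2 - 25*l - 50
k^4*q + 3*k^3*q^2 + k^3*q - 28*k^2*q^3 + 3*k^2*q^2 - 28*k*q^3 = k*(k - 4*q)*(k + 7*q)*(k*q + q)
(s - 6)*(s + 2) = s^2 - 4*s - 12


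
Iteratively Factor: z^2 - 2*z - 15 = (z - 5)*(z + 3)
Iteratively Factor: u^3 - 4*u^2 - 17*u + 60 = (u - 5)*(u^2 + u - 12) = (u - 5)*(u + 4)*(u - 3)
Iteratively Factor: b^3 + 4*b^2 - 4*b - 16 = (b + 2)*(b^2 + 2*b - 8) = (b - 2)*(b + 2)*(b + 4)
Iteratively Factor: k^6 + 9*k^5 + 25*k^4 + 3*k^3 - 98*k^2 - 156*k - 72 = (k + 2)*(k^5 + 7*k^4 + 11*k^3 - 19*k^2 - 60*k - 36) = (k - 2)*(k + 2)*(k^4 + 9*k^3 + 29*k^2 + 39*k + 18) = (k - 2)*(k + 1)*(k + 2)*(k^3 + 8*k^2 + 21*k + 18) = (k - 2)*(k + 1)*(k + 2)*(k + 3)*(k^2 + 5*k + 6) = (k - 2)*(k + 1)*(k + 2)*(k + 3)^2*(k + 2)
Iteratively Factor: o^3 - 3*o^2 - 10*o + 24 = (o - 4)*(o^2 + o - 6) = (o - 4)*(o - 2)*(o + 3)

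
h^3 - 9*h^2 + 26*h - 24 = (h - 4)*(h - 3)*(h - 2)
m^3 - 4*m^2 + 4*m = m*(m - 2)^2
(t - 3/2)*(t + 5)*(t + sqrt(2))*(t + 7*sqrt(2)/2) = t^4 + 7*t^3/2 + 9*sqrt(2)*t^3/2 - t^2/2 + 63*sqrt(2)*t^2/4 - 135*sqrt(2)*t/4 + 49*t/2 - 105/2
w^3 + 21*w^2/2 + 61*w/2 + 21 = (w + 1)*(w + 7/2)*(w + 6)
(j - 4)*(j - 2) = j^2 - 6*j + 8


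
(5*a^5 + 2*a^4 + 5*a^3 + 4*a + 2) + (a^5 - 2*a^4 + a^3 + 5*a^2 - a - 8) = 6*a^5 + 6*a^3 + 5*a^2 + 3*a - 6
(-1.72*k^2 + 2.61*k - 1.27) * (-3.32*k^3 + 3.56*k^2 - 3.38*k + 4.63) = 5.7104*k^5 - 14.7884*k^4 + 19.3216*k^3 - 21.3066*k^2 + 16.3769*k - 5.8801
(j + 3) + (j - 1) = 2*j + 2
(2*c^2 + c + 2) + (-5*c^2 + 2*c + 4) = -3*c^2 + 3*c + 6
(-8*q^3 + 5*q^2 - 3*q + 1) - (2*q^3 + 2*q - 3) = -10*q^3 + 5*q^2 - 5*q + 4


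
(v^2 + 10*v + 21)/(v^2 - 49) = (v + 3)/(v - 7)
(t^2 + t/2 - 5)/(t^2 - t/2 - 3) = (2*t + 5)/(2*t + 3)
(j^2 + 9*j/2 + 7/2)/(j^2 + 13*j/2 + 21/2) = (j + 1)/(j + 3)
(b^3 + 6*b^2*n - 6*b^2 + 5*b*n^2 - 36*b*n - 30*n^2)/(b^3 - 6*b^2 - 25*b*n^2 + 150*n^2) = (b + n)/(b - 5*n)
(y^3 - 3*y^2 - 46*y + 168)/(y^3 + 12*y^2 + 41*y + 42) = (y^2 - 10*y + 24)/(y^2 + 5*y + 6)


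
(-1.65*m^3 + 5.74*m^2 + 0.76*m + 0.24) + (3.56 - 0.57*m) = -1.65*m^3 + 5.74*m^2 + 0.19*m + 3.8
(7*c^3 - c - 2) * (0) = 0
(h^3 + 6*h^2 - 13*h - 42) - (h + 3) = h^3 + 6*h^2 - 14*h - 45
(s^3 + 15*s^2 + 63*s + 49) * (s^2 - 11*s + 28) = s^5 + 4*s^4 - 74*s^3 - 224*s^2 + 1225*s + 1372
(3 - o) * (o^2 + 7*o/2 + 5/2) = -o^3 - o^2/2 + 8*o + 15/2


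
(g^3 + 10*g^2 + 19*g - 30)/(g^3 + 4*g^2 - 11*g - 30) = (g^2 + 5*g - 6)/(g^2 - g - 6)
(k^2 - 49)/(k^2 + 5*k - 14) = (k - 7)/(k - 2)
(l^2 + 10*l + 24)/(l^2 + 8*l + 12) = (l + 4)/(l + 2)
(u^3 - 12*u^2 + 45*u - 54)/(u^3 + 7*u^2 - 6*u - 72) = (u^2 - 9*u + 18)/(u^2 + 10*u + 24)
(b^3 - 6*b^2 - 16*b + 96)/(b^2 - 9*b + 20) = (b^2 - 2*b - 24)/(b - 5)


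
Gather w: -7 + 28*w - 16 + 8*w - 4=36*w - 27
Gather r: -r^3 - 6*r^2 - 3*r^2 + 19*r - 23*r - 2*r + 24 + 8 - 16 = -r^3 - 9*r^2 - 6*r + 16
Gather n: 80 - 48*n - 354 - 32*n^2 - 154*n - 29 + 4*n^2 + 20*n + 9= -28*n^2 - 182*n - 294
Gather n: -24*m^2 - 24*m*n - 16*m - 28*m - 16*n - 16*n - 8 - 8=-24*m^2 - 44*m + n*(-24*m - 32) - 16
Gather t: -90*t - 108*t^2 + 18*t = -108*t^2 - 72*t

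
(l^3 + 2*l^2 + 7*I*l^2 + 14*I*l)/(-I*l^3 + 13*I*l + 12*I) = l*(I*l^2 + l*(-7 + 2*I) - 14)/(l^3 - 13*l - 12)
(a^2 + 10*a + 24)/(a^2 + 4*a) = (a + 6)/a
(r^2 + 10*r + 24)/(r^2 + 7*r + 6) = (r + 4)/(r + 1)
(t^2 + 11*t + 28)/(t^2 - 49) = (t + 4)/(t - 7)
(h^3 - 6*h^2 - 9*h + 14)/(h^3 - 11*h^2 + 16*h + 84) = (h - 1)/(h - 6)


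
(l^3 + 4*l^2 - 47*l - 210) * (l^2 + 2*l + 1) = l^5 + 6*l^4 - 38*l^3 - 300*l^2 - 467*l - 210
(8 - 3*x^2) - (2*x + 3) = -3*x^2 - 2*x + 5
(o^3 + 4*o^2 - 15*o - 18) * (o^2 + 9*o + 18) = o^5 + 13*o^4 + 39*o^3 - 81*o^2 - 432*o - 324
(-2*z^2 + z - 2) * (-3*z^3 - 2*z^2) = 6*z^5 + z^4 + 4*z^3 + 4*z^2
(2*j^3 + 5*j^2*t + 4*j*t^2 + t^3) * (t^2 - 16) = 2*j^3*t^2 - 32*j^3 + 5*j^2*t^3 - 80*j^2*t + 4*j*t^4 - 64*j*t^2 + t^5 - 16*t^3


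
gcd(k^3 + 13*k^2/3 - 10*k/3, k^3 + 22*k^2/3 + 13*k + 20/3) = k + 5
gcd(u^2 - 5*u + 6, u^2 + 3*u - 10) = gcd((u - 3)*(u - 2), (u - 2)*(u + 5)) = u - 2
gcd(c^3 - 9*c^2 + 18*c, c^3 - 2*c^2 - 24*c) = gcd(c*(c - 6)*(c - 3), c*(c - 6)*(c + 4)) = c^2 - 6*c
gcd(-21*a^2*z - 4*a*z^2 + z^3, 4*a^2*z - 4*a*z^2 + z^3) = z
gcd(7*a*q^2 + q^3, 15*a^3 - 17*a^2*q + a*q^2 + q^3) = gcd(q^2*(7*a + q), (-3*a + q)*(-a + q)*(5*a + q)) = 1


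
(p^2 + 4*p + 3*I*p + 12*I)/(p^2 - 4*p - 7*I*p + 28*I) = (p^2 + p*(4 + 3*I) + 12*I)/(p^2 - p*(4 + 7*I) + 28*I)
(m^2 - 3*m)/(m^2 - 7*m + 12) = m/(m - 4)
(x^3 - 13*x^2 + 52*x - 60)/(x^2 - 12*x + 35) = (x^2 - 8*x + 12)/(x - 7)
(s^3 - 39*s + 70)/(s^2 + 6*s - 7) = (s^2 - 7*s + 10)/(s - 1)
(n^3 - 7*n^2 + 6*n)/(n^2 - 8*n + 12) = n*(n - 1)/(n - 2)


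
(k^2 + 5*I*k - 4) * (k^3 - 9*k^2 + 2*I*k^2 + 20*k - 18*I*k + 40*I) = k^5 - 9*k^4 + 7*I*k^4 + 6*k^3 - 63*I*k^3 + 126*k^2 + 132*I*k^2 - 280*k + 72*I*k - 160*I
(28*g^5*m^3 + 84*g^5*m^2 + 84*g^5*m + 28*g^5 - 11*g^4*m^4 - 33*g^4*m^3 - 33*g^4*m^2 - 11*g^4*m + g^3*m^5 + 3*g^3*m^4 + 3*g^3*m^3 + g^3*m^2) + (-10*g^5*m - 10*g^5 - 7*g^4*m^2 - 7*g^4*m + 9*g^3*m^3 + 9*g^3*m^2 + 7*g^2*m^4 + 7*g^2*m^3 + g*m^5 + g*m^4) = 28*g^5*m^3 + 84*g^5*m^2 + 74*g^5*m + 18*g^5 - 11*g^4*m^4 - 33*g^4*m^3 - 40*g^4*m^2 - 18*g^4*m + g^3*m^5 + 3*g^3*m^4 + 12*g^3*m^3 + 10*g^3*m^2 + 7*g^2*m^4 + 7*g^2*m^3 + g*m^5 + g*m^4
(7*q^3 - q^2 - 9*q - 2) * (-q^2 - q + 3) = -7*q^5 - 6*q^4 + 31*q^3 + 8*q^2 - 25*q - 6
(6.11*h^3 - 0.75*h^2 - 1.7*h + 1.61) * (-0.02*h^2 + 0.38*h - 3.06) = -0.1222*h^5 + 2.3368*h^4 - 18.9476*h^3 + 1.6168*h^2 + 5.8138*h - 4.9266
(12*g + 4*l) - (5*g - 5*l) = 7*g + 9*l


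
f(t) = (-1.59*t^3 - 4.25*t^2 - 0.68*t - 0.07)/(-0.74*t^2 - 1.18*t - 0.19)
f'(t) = (1.48*t + 1.18)*(-1.59*t^3 - 4.25*t^2 - 0.68*t - 0.07)/(-0.74*t^2 - 1.18*t - 0.19)^2 + (-4.77*t^2 - 8.5*t - 0.68)/(-0.74*t^2 - 1.18*t - 0.19) = (1.1766*t^4 + 3.7524*t^3 + 5.4181*t^2 + 1.5114*t + 0.0466)/(0.5476*t^4 + 1.7464*t^3 + 1.6736*t^2 + 0.4484*t + 0.0361)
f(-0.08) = 0.42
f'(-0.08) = -4.12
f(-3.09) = -2.32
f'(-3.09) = 3.35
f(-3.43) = -3.39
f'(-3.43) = 2.98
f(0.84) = 2.69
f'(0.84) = 2.74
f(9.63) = 22.71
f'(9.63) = 2.18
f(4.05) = 10.41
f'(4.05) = 2.26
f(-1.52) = 30.84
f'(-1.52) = 299.40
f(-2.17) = 2.12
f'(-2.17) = 8.08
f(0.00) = 0.37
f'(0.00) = 1.29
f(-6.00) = -9.85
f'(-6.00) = 2.31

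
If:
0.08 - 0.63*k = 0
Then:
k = 0.13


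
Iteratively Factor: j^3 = (j)*(j^2) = j^2*(j)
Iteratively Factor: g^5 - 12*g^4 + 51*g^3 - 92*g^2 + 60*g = (g)*(g^4 - 12*g^3 + 51*g^2 - 92*g + 60) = g*(g - 5)*(g^3 - 7*g^2 + 16*g - 12) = g*(g - 5)*(g - 2)*(g^2 - 5*g + 6) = g*(g - 5)*(g - 2)^2*(g - 3)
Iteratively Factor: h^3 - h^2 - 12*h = (h - 4)*(h^2 + 3*h) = h*(h - 4)*(h + 3)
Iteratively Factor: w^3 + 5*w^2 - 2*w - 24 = (w - 2)*(w^2 + 7*w + 12) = (w - 2)*(w + 4)*(w + 3)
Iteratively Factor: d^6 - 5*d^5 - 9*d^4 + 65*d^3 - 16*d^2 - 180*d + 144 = (d - 1)*(d^5 - 4*d^4 - 13*d^3 + 52*d^2 + 36*d - 144) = (d - 3)*(d - 1)*(d^4 - d^3 - 16*d^2 + 4*d + 48) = (d - 3)*(d - 1)*(d + 2)*(d^3 - 3*d^2 - 10*d + 24) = (d - 3)*(d - 2)*(d - 1)*(d + 2)*(d^2 - d - 12) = (d - 4)*(d - 3)*(d - 2)*(d - 1)*(d + 2)*(d + 3)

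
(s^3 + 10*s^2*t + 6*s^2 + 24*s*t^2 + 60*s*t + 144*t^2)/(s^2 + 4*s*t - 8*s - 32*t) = (s^2 + 6*s*t + 6*s + 36*t)/(s - 8)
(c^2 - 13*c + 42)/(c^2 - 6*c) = (c - 7)/c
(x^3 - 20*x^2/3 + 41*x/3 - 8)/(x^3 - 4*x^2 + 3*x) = (x - 8/3)/x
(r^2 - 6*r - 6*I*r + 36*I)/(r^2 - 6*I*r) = (r - 6)/r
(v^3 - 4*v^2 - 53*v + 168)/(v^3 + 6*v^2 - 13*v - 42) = (v - 8)/(v + 2)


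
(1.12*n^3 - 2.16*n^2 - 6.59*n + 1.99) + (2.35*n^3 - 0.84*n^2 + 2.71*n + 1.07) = 3.47*n^3 - 3.0*n^2 - 3.88*n + 3.06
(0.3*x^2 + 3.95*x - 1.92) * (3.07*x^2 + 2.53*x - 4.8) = 0.921*x^4 + 12.8855*x^3 + 2.6591*x^2 - 23.8176*x + 9.216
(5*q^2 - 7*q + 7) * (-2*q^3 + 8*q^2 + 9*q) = -10*q^5 + 54*q^4 - 25*q^3 - 7*q^2 + 63*q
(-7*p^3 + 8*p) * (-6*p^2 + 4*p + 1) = 42*p^5 - 28*p^4 - 55*p^3 + 32*p^2 + 8*p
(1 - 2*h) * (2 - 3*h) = 6*h^2 - 7*h + 2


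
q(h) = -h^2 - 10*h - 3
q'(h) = -2*h - 10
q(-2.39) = 15.19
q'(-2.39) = -5.22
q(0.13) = -4.32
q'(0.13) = -10.26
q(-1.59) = 10.37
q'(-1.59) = -6.82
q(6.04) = -99.88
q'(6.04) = -22.08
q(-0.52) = 1.93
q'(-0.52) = -8.96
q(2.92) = -40.73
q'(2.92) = -15.84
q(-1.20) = 7.56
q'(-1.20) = -7.60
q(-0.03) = -2.70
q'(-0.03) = -9.94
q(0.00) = -3.00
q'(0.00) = -10.00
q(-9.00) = 6.00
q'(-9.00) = 8.00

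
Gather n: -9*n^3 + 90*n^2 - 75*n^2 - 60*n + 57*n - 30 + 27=-9*n^3 + 15*n^2 - 3*n - 3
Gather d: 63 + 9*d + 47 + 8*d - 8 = 17*d + 102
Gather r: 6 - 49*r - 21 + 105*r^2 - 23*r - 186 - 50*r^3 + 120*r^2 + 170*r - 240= -50*r^3 + 225*r^2 + 98*r - 441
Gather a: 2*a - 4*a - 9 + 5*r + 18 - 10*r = -2*a - 5*r + 9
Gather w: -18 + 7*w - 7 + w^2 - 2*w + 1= w^2 + 5*w - 24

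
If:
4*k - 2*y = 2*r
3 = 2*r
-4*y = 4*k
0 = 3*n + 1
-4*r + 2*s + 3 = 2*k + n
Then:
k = 1/2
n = -1/3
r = 3/2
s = 11/6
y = -1/2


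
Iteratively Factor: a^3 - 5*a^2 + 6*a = (a)*(a^2 - 5*a + 6) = a*(a - 2)*(a - 3)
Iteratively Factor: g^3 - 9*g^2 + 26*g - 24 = (g - 3)*(g^2 - 6*g + 8) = (g - 3)*(g - 2)*(g - 4)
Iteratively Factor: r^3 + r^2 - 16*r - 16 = (r - 4)*(r^2 + 5*r + 4) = (r - 4)*(r + 1)*(r + 4)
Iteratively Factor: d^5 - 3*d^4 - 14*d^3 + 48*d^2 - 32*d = (d)*(d^4 - 3*d^3 - 14*d^2 + 48*d - 32) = d*(d - 2)*(d^3 - d^2 - 16*d + 16) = d*(d - 2)*(d - 1)*(d^2 - 16) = d*(d - 2)*(d - 1)*(d + 4)*(d - 4)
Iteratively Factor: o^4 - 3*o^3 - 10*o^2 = (o + 2)*(o^3 - 5*o^2) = o*(o + 2)*(o^2 - 5*o) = o^2*(o + 2)*(o - 5)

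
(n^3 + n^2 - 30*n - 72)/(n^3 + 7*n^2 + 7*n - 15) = (n^2 - 2*n - 24)/(n^2 + 4*n - 5)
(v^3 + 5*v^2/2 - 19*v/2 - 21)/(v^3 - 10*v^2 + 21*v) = (v^2 + 11*v/2 + 7)/(v*(v - 7))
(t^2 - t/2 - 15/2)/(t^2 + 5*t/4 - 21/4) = 2*(2*t^2 - t - 15)/(4*t^2 + 5*t - 21)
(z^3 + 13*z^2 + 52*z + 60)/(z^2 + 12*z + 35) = (z^2 + 8*z + 12)/(z + 7)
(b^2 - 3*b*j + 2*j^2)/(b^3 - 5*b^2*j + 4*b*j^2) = (b - 2*j)/(b*(b - 4*j))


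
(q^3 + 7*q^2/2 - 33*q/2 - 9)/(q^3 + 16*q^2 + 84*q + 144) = (2*q^2 - 5*q - 3)/(2*(q^2 + 10*q + 24))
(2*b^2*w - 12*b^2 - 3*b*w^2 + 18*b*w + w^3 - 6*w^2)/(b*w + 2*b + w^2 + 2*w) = (2*b^2*w - 12*b^2 - 3*b*w^2 + 18*b*w + w^3 - 6*w^2)/(b*w + 2*b + w^2 + 2*w)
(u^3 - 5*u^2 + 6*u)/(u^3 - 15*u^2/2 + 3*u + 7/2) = 2*u*(u^2 - 5*u + 6)/(2*u^3 - 15*u^2 + 6*u + 7)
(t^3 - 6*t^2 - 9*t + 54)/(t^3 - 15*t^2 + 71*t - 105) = (t^2 - 3*t - 18)/(t^2 - 12*t + 35)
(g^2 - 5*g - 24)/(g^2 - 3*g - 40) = (g + 3)/(g + 5)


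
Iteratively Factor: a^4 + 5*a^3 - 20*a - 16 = (a + 2)*(a^3 + 3*a^2 - 6*a - 8) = (a - 2)*(a + 2)*(a^2 + 5*a + 4) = (a - 2)*(a + 1)*(a + 2)*(a + 4)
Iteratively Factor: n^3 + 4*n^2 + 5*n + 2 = (n + 1)*(n^2 + 3*n + 2) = (n + 1)*(n + 2)*(n + 1)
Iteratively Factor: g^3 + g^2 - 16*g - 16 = (g + 4)*(g^2 - 3*g - 4) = (g - 4)*(g + 4)*(g + 1)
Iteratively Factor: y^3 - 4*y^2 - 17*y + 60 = (y - 5)*(y^2 + y - 12) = (y - 5)*(y - 3)*(y + 4)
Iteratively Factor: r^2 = (r)*(r)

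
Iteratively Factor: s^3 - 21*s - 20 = (s + 1)*(s^2 - s - 20) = (s - 5)*(s + 1)*(s + 4)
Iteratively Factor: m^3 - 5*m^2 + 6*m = (m)*(m^2 - 5*m + 6) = m*(m - 3)*(m - 2)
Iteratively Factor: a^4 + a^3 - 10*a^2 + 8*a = (a + 4)*(a^3 - 3*a^2 + 2*a) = (a - 1)*(a + 4)*(a^2 - 2*a) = (a - 2)*(a - 1)*(a + 4)*(a)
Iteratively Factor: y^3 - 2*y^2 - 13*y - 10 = (y + 2)*(y^2 - 4*y - 5) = (y + 1)*(y + 2)*(y - 5)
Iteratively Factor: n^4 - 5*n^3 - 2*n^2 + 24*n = (n - 3)*(n^3 - 2*n^2 - 8*n) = n*(n - 3)*(n^2 - 2*n - 8) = n*(n - 4)*(n - 3)*(n + 2)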